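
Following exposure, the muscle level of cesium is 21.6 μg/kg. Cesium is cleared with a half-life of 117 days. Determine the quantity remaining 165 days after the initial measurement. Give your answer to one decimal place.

Number of half-lives: n = 165/117 ≈ 1.4103.
Remaining = 21.6 × (1/2)^1.4103 = 21.6 × 0.37624 ≈ 8.1269 μg/kg.

8.1 μg/kg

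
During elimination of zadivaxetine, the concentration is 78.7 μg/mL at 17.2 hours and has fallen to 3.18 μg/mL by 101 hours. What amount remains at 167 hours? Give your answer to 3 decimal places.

Over Δt = 101 − 17.2 = 83.8 hours, the level fell by a factor of 78.7/3.18 ≈ 24.748.
n = log₂(24.748) ≈ 4.6293 half-lives, so t½ = 83.8/4.6293 ≈ 18.102 hours.
From t = 101 to t = 167: 3.18 × (1/2)^((167−101)/18.102) ≈ 0.25403 μg/mL.

0.254 μg/mL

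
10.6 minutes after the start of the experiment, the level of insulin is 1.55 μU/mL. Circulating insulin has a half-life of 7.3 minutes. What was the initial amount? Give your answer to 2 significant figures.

Number of half-lives elapsed: n = 10.6/7.3 ≈ 1.4521.
A₀ = A × 2^n = 1.55 × 2^1.4521 = 1.55 × 2.736 ≈ 4.2408 μU/mL.

4.2 μU/mL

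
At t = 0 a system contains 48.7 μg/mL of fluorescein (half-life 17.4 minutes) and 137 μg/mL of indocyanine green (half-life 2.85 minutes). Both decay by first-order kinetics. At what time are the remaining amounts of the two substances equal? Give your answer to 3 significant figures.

Set 48.7·(1/2)^(t/17.4) = 137·(1/2)^(t/2.85).
Taking log₂: log₂(48.7/137) = t·(1/17.4 − 1/2.85).
log₂(0.35547) = -1.4922; 1/17.4 − 1/2.85 = -0.29341.
t = -1.4922 / -0.29341 ≈ 5.0857 minutes.

5.09 minutes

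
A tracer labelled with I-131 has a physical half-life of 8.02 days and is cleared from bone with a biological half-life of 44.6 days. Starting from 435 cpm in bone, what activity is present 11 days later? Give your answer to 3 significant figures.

142 cpm

1/t_eff = 1/t_phys + 1/t_biol = 1/8.02 + 1/44.6 = 0.14711 per day.
t_eff = 8.02 × 44.6 / (8.02 + 44.6) ≈ 6.7976 days.
Remaining = 435 × (1/2)^(11/6.7976) = 435 × (1/2)^1.6182 ≈ 141.7 cpm.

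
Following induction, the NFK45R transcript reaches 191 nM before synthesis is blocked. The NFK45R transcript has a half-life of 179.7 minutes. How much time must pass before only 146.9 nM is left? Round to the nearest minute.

68 minutes

Fraction remaining = 146.9/191 ≈ 0.76911.
n = log₂(191/146.9) = ln(1.3002)/ln 2 ≈ 0.37874 half-lives.
t = n × t½ = 0.37874 × 179.7 ≈ 68.059 minutes.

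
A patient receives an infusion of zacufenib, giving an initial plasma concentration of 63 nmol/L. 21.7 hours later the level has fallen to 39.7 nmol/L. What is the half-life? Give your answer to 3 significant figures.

32.6 hours

A/A₀ = 39.7/63 ≈ 0.63016.
n = log₂(1.5869) ≈ 0.66621 half-lives elapsed in 21.7 hours.
t½ = 21.7/0.66621 ≈ 32.572 hours.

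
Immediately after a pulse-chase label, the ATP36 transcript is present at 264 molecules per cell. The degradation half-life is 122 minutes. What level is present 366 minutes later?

33 molecules per cell

Elapsed time is 3 half-lives (366/122).
Each half-life halves the amount: 264 × (1/2)^3 = 264/8 = 33 molecules per cell.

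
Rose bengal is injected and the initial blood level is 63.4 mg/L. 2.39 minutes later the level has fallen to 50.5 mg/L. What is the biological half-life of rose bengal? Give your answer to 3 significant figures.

7.28 minutes

A/A₀ = 50.5/63.4 ≈ 0.79653.
n = log₂(1.2554) ≈ 0.3282 half-lives elapsed in 2.39 minutes.
t½ = 2.39/0.3282 ≈ 7.2822 minutes.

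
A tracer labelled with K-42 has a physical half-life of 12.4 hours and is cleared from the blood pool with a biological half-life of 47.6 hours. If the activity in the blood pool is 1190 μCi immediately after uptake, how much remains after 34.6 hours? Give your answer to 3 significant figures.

1/t_eff = 1/t_phys + 1/t_biol = 1/12.4 + 1/47.6 = 0.10165 per hour.
t_eff = 12.4 × 47.6 / (12.4 + 47.6) ≈ 9.8373 hours.
Remaining = 1190 × (1/2)^(34.6/9.8373) = 1190 × (1/2)^3.5172 ≈ 103.93 μCi.

104 μCi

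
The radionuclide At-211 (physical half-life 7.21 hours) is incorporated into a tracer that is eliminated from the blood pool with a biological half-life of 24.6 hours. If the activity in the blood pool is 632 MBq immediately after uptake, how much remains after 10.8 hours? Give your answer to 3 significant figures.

165 MBq

1/t_eff = 1/t_phys + 1/t_biol = 1/7.21 + 1/24.6 = 0.17935 per hour.
t_eff = 7.21 × 24.6 / (7.21 + 24.6) ≈ 5.5758 hours.
Remaining = 632 × (1/2)^(10.8/5.5758) = 632 × (1/2)^1.9369 ≈ 165.06 MBq.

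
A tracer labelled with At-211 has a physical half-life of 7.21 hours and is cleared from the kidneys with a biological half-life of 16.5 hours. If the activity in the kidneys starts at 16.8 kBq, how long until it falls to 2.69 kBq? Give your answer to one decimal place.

1/t_eff = 1/t_phys + 1/t_biol = 1/7.21 + 1/16.5 = 0.1993 per hour.
t_eff = 7.21 × 16.5 / (7.21 + 16.5) ≈ 5.0175 hours.
n = log₂(16.8/2.69) ≈ 2.6428; t = 2.6428 × 5.0175 ≈ 13.26 hours.

13.3 hours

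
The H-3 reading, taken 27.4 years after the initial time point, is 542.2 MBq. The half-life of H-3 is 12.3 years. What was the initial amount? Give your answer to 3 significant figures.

Number of half-lives elapsed: n = 27.4/12.3 ≈ 2.2276.
A₀ = A × 2^n = 542.2 × 2^2.2276 = 542.2 × 4.6837 ≈ 2539.5 MBq.

2540 MBq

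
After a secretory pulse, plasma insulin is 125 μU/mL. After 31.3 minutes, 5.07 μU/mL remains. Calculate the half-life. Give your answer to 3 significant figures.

A/A₀ = 5.07/125 ≈ 0.04056.
n = log₂(24.655) ≈ 4.6238 half-lives elapsed in 31.3 minutes.
t½ = 31.3/4.6238 ≈ 6.7693 minutes.

6.77 minutes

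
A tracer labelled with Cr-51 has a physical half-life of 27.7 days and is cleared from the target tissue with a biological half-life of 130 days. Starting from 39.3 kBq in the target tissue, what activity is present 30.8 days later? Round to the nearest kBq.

1/t_eff = 1/t_phys + 1/t_biol = 1/27.7 + 1/130 = 0.043793 per day.
t_eff = 27.7 × 130 / (27.7 + 130) ≈ 22.834 days.
Remaining = 39.3 × (1/2)^(30.8/22.834) = 39.3 × (1/2)^1.3488 ≈ 15.43 kBq.

15 kBq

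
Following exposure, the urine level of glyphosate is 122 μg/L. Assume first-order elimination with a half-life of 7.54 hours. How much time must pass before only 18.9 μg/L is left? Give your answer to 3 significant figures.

Fraction remaining = 18.9/122 ≈ 0.15492.
n = log₂(122/18.9) = ln(6.455)/ln 2 ≈ 2.6904 half-lives.
t = n × t½ = 2.6904 × 7.54 ≈ 20.286 hours.

20.3 hours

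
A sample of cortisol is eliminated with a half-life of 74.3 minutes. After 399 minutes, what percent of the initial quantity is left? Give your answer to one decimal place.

n = 399/74.3 ≈ 5.3701 half-lives.
Fraction remaining = (1/2)^5.3701 ≈ 0.024179, i.e. 2.4179%.

2.4%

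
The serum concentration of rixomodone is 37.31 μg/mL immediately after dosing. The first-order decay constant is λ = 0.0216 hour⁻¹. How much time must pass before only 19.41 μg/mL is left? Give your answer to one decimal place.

30.3 hours

t½ = ln 2 / λ = 0.69315 / 0.0216 ≈ 32.09 hours.
Fraction remaining = 19.41/37.31 ≈ 0.52024.
n = log₂(37.31/19.41) = ln(1.9222)/ln 2 ≈ 0.94276 half-lives.
t = n × t½ = 0.94276 × 32.09 ≈ 30.253 hours.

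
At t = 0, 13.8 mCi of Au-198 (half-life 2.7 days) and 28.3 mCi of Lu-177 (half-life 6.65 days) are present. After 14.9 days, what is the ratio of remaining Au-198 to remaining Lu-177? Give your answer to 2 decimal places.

0.05

Au-198: 13.8 × (1/2)^(14.9/2.7) = 13.8 × (1/2)^5.5185 ≈ 0.30105 mCi.
Lu-177: 28.3 × (1/2)^(14.9/6.65) = 28.3 × (1/2)^2.2406 ≈ 5.9882 mCi.
Ratio ≈ 0.30105 / 5.9882 ≈ 0.050274.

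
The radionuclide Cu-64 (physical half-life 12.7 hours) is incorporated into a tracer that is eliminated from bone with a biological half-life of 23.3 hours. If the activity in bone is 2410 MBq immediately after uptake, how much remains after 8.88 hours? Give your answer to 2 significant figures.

1100 MBq

1/t_eff = 1/t_phys + 1/t_biol = 1/12.7 + 1/23.3 = 0.12166 per hour.
t_eff = 12.7 × 23.3 / (12.7 + 23.3) ≈ 8.2197 hours.
Remaining = 2410 × (1/2)^(8.88/8.2197) = 2410 × (1/2)^1.0803 ≈ 1139.7 MBq.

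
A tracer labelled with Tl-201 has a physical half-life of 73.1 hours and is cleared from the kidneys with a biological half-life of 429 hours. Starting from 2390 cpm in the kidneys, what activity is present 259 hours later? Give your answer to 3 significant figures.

1/t_eff = 1/t_phys + 1/t_biol = 1/73.1 + 1/429 = 0.016011 per hour.
t_eff = 73.1 × 429 / (73.1 + 429) ≈ 62.457 hours.
Remaining = 2390 × (1/2)^(259/62.457) = 2390 × (1/2)^4.1468 ≈ 134.92 cpm.

135 cpm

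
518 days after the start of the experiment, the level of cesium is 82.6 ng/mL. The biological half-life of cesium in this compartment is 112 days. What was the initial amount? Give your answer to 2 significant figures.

Number of half-lives elapsed: n = 518/112 ≈ 4.625.
A₀ = A × 2^n = 82.6 × 2^4.625 = 82.6 × 24.675 ≈ 2038.2 ng/mL.

2000 ng/mL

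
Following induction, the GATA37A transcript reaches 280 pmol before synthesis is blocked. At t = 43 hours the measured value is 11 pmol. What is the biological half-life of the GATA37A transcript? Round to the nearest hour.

A/A₀ = 11/280 ≈ 0.039286.
n = log₂(25.455) ≈ 4.6699 half-lives elapsed in 43 hours.
t½ = 43/4.6699 ≈ 9.208 hours.

9 hours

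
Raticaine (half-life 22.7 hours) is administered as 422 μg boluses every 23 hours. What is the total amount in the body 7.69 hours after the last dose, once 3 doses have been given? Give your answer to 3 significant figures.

581 μg

The 3 doses were given 53.69, 30.69, 7.69 hours ago.
Total = 422·(1/2)^(53.69/22.7) + 422·(1/2)^(30.69/22.7) + 422·(1/2)^(7.69/22.7)
      = 81.906 + 165.32 + 333.68 ≈ 580.91 μg.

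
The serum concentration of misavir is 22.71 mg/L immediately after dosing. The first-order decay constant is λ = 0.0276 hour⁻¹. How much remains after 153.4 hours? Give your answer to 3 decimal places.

t½ = ln 2 / λ = 0.69315 / 0.0276 ≈ 25.114 hours.
Number of half-lives: n = 153.4/25.114 ≈ 6.1081.
Remaining = 22.71 × (1/2)^6.1081 = 22.71 × 0.014497 ≈ 0.32922 mg/L.

0.329 mg/L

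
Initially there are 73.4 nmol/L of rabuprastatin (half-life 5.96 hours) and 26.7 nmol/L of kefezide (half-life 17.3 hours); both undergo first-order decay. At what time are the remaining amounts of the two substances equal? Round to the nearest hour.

13 hours

Set 73.4·(1/2)^(t/5.96) = 26.7·(1/2)^(t/17.3).
Taking log₂: log₂(73.4/26.7) = t·(1/5.96 − 1/17.3).
log₂(2.7491) = 1.4589; 1/5.96 − 1/17.3 = 0.10998.
t = 1.4589 / 0.10998 ≈ 13.265 hours.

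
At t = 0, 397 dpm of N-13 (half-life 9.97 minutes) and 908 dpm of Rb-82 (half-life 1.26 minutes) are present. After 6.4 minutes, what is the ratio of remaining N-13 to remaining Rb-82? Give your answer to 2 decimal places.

9.47

N-13: 397 × (1/2)^(6.4/9.97) = 397 × (1/2)^0.64193 ≈ 254.42 dpm.
Rb-82: 908 × (1/2)^(6.4/1.26) = 908 × (1/2)^5.0794 ≈ 26.856 dpm.
Ratio ≈ 254.42 / 26.856 ≈ 9.4734.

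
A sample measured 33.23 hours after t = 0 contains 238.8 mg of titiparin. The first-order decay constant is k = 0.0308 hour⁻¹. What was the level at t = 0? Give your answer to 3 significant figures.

t½ = ln 2 / k = 0.69315 / 0.0308 ≈ 22.505 hours.
Number of half-lives elapsed: n = 33.23/22.505 ≈ 1.4766.
A₀ = A × 2^n = 238.8 × 2^1.4766 = 238.8 × 2.7829 ≈ 664.55 mg.

665 mg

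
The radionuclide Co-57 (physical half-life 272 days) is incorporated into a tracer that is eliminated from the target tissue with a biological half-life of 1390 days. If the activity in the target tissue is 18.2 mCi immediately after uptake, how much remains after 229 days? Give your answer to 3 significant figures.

1/t_eff = 1/t_phys + 1/t_biol = 1/272 + 1/1390 = 0.0043959 per day.
t_eff = 272 × 1390 / (272 + 1390) ≈ 227.48 days.
Remaining = 18.2 × (1/2)^(229/227.48) = 18.2 × (1/2)^1.0067 ≈ 9.0581 mCi.

9.06 mCi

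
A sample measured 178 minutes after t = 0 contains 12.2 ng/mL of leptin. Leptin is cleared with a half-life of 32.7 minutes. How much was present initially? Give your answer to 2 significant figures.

Number of half-lives elapsed: n = 178/32.7 ≈ 5.4434.
A₀ = A × 2^n = 12.2 × 2^5.4434 = 12.2 × 43.515 ≈ 530.88 ng/mL.

530 ng/mL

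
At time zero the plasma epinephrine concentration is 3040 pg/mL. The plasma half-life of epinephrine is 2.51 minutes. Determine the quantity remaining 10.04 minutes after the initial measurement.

Elapsed time is 4 half-lives (10.04/2.51).
Each half-life halves the amount: 3040 × (1/2)^4 = 3040/16 = 190 pg/mL.

190 pg/mL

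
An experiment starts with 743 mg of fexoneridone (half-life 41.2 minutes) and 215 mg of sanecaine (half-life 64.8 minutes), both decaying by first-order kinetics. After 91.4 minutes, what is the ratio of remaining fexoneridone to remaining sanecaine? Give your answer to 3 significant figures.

1.97

fexoneridone: 743 × (1/2)^(91.4/41.2) = 743 × (1/2)^2.2184 ≈ 159.65 mg.
sanecaine: 215 × (1/2)^(91.4/64.8) = 215 × (1/2)^1.4105 ≈ 80.879 mg.
Ratio ≈ 159.65 / 80.879 ≈ 1.9739.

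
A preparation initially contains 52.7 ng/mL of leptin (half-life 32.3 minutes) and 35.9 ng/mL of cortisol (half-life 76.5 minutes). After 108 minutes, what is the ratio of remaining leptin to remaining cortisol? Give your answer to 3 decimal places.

0.385

leptin: 52.7 × (1/2)^(108/32.3) = 52.7 × (1/2)^3.3437 ≈ 5.1912 ng/mL.
cortisol: 35.9 × (1/2)^(108/76.5) = 35.9 × (1/2)^1.4118 ≈ 13.493 ng/mL.
Ratio ≈ 5.1912 / 13.493 ≈ 0.38473.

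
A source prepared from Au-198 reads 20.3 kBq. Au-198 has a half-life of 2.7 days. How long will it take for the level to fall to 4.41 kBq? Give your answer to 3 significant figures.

5.95 days

Fraction remaining = 4.41/20.3 ≈ 0.21724.
n = log₂(20.3/4.41) = ln(4.6032)/ln 2 ≈ 2.2026 half-lives.
t = n × t½ = 2.2026 × 2.7 ≈ 5.9471 days.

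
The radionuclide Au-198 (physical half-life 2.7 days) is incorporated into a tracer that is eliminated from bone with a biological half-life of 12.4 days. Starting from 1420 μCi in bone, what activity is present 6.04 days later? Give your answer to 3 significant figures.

1/t_eff = 1/t_phys + 1/t_biol = 1/2.7 + 1/12.4 = 0.45102 per day.
t_eff = 2.7 × 12.4 / (2.7 + 12.4) ≈ 2.2172 days.
Remaining = 1420 × (1/2)^(6.04/2.2172) = 1420 × (1/2)^2.7241 ≈ 214.9 μCi.

215 μCi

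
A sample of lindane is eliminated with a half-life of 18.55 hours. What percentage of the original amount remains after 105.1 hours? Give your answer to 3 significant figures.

n = 105.1/18.55 ≈ 5.6658 half-lives.
Fraction remaining = (1/2)^5.6658 ≈ 0.019699, i.e. 1.9699%.

1.97%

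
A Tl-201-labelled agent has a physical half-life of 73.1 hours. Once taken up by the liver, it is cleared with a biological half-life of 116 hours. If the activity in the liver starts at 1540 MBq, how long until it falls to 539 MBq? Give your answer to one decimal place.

1/t_eff = 1/t_phys + 1/t_biol = 1/73.1 + 1/116 = 0.022301 per hour.
t_eff = 73.1 × 116 / (73.1 + 116) ≈ 44.842 hours.
n = log₂(1540/539) ≈ 1.5146; t = 1.5146 × 44.842 ≈ 67.916 hours.

67.9 hours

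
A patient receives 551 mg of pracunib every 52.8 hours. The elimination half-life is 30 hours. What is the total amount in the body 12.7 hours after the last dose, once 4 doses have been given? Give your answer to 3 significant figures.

The 4 doses were given 171.1, 118.3, 65.5, 12.7 hours ago.
Total = 551·(1/2)^(171.1/30) + 551·(1/2)^(118.3/30) + 551·(1/2)^(65.5/30) + 551·(1/2)^(12.7/30)
      = 10.575 + 35.817 + 121.31 + 410.88 ≈ 578.58 mg.

579 mg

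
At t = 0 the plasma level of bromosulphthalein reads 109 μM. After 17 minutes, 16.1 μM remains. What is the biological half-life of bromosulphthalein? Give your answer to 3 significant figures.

A/A₀ = 16.1/109 ≈ 0.14771.
n = log₂(6.7702) ≈ 2.7592 half-lives elapsed in 17 minutes.
t½ = 17/2.7592 ≈ 6.1612 minutes.

6.16 minutes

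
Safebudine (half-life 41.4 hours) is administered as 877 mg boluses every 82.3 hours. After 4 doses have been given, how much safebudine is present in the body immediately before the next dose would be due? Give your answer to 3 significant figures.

The 4 doses were given 329.2, 246.9, 164.6, 82.3 hours ago.
Total = 877·(1/2)^(329.2/41.4) + 877·(1/2)^(246.9/41.4) + 877·(1/2)^(164.6/41.4) + 877·(1/2)^(82.3/41.4)
      = 3.5424 + 14.052 + 55.738 + 221.09 ≈ 294.43 mg.

294 mg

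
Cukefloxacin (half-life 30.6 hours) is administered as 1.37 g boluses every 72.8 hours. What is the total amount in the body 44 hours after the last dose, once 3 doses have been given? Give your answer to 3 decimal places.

The 3 doses were given 189.6, 116.8, 44 hours ago.
Total = 1.37·(1/2)^(189.6/30.6) + 1.37·(1/2)^(116.8/30.6) + 1.37·(1/2)^(44/30.6)
      = 0.018686 + 0.097206 + 0.50567 ≈ 0.62156 g.

0.622 g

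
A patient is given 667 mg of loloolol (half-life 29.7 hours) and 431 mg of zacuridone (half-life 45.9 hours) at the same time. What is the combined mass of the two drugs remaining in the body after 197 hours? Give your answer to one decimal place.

28.7 mg

loloolol: 667 × (1/2)^(197/29.7) = 667 × (1/2)^6.633 ≈ 6.7204 mg.
zacuridone: 431 × (1/2)^(197/45.9) = 431 × (1/2)^4.2919 ≈ 22.003 mg.
Total = 6.7204 + 22.003 ≈ 28.723 mg.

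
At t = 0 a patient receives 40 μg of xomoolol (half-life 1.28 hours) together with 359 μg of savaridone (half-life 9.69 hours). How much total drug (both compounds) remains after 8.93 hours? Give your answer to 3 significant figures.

190 μg

xomoolol: 40 × (1/2)^(8.93/1.28) = 40 × (1/2)^6.9766 ≈ 0.31762 μg.
savaridone: 359 × (1/2)^(8.93/9.69) = 359 × (1/2)^0.92157 ≈ 189.53 μg.
Total = 0.31762 + 189.53 ≈ 189.85 μg.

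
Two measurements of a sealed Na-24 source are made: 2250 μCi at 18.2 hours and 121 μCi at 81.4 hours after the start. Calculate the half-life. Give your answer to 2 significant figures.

Over Δt = 81.4 − 18.2 = 63.2 hours, the level fell by a factor of 2250/121 ≈ 18.595.
n = log₂(18.595) ≈ 4.2168 half-lives, so t½ = 63.2/4.2168 ≈ 14.988 hours.

15 hours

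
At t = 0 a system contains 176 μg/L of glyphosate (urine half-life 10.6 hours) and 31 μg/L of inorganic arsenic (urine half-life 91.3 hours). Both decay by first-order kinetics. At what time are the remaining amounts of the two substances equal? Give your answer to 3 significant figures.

Set 176·(1/2)^(t/10.6) = 31·(1/2)^(t/91.3).
Taking log₂: log₂(176/31) = t·(1/10.6 − 1/91.3).
log₂(5.6774) = 2.5052; 1/10.6 − 1/91.3 = 0.083387.
t = 2.5052 / 0.083387 ≈ 30.044 hours.

30.0 hours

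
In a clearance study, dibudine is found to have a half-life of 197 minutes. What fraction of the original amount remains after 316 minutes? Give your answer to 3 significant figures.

0.329

n = 316/197 ≈ 1.6041 half-lives.
Fraction remaining = (1/2)^1.6041 ≈ 0.32895.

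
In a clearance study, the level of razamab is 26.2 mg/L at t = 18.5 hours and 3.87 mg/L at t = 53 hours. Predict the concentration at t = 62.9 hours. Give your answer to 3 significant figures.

2.24 mg/L

Over Δt = 53 − 18.5 = 34.5 hours, the level fell by a factor of 26.2/3.87 ≈ 6.77.
n = log₂(6.77) ≈ 2.7592 half-lives, so t½ = 34.5/2.7592 ≈ 12.504 hours.
From t = 53 to t = 62.9: 3.87 × (1/2)^((62.9−53)/12.504) ≈ 2.2355 mg/L.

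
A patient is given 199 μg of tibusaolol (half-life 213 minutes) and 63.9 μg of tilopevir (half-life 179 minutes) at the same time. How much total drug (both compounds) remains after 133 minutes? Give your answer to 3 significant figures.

tibusaolol: 199 × (1/2)^(133/213) = 199 × (1/2)^0.62441 ≈ 129.09 μg.
tilopevir: 63.9 × (1/2)^(133/179) = 63.9 × (1/2)^0.74302 ≈ 38.18 μg.
Total = 129.09 + 38.18 ≈ 167.27 μg.

167 μg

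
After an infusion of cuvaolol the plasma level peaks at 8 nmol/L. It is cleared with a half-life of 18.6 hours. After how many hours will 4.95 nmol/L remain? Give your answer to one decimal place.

12.9 hours

Fraction remaining = 4.95/8 ≈ 0.61875.
n = log₂(8/4.95) = ln(1.6162)/ln 2 ≈ 0.69257 half-lives.
t = n × t½ = 0.69257 × 18.6 ≈ 12.882 hours.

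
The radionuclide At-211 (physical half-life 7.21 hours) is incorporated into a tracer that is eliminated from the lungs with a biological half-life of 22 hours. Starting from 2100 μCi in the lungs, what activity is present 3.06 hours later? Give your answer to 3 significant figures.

1420 μCi

1/t_eff = 1/t_phys + 1/t_biol = 1/7.21 + 1/22 = 0.18415 per hour.
t_eff = 7.21 × 22 / (7.21 + 22) ≈ 5.4303 hours.
Remaining = 2100 × (1/2)^(3.06/5.4303) = 2100 × (1/2)^0.5635 ≈ 1421 μCi.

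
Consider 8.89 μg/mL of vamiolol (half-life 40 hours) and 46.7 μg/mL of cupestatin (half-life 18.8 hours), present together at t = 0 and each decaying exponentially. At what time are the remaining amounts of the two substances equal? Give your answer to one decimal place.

Set 8.89·(1/2)^(t/40) = 46.7·(1/2)^(t/18.8).
Taking log₂: log₂(8.89/46.7) = t·(1/40 − 1/18.8).
log₂(0.19036) = -2.3932; 1/40 − 1/18.8 = -0.028191.
t = -2.3932 / -0.028191 ≈ 84.89 hours.

84.9 hours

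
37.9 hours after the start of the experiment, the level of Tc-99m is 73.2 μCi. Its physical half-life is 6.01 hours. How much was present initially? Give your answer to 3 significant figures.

5790 μCi

Number of half-lives elapsed: n = 37.9/6.01 ≈ 6.3062.
A₀ = A × 2^n = 73.2 × 2^6.3062 = 73.2 × 79.13 ≈ 5792.3 μCi.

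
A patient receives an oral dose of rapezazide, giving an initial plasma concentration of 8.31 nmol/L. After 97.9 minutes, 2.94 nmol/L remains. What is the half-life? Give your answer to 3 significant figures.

65.3 minutes

A/A₀ = 2.94/8.31 ≈ 0.35379.
n = log₂(2.8265) ≈ 1.499 half-lives elapsed in 97.9 minutes.
t½ = 97.9/1.499 ≈ 65.309 minutes.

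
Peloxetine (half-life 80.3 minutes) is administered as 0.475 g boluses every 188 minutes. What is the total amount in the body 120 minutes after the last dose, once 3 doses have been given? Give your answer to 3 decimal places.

0.208 g

The 3 doses were given 496, 308, 120 minutes ago.
Total = 0.475·(1/2)^(496/80.3) + 0.475·(1/2)^(308/80.3) + 0.475·(1/2)^(120/80.3)
      = 0.0065657 + 0.03327 + 0.16859 ≈ 0.20843 g.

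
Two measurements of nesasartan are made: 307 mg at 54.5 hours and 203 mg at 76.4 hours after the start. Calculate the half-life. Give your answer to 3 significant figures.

36.7 hours

Over Δt = 76.4 − 54.5 = 21.9 hours, the level fell by a factor of 307/203 ≈ 1.5123.
n = log₂(1.5123) ≈ 0.59676 half-lives, so t½ = 21.9/0.59676 ≈ 36.698 hours.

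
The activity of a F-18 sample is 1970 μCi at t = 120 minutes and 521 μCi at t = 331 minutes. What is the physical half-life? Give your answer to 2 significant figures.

110 minutes

Over Δt = 331 − 120 = 211 minutes, the level fell by a factor of 1970/521 ≈ 3.7812.
n = log₂(3.7812) ≈ 1.9188 half-lives, so t½ = 211/1.9188 ≈ 109.96 minutes.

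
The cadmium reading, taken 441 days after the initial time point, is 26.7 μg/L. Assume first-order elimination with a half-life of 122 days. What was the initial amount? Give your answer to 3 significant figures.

327 μg/L

Number of half-lives elapsed: n = 441/122 ≈ 3.6148.
A₀ = A × 2^n = 26.7 × 2^3.6148 = 26.7 × 12.25 ≈ 327.09 μg/L.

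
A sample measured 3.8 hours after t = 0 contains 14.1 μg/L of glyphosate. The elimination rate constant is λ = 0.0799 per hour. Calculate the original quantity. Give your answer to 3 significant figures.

t½ = ln 2 / λ = 0.69315 / 0.0799 ≈ 8.6752 hours.
Number of half-lives elapsed: n = 3.8/8.6752 ≈ 0.43803.
A₀ = A × 2^n = 14.1 × 2^0.43803 = 14.1 × 1.3548 ≈ 19.102 μg/L.

19.1 μg/L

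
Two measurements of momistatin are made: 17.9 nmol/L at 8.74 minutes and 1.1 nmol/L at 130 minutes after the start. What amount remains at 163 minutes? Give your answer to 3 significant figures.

0.515 nmol/L

Over Δt = 130 − 8.74 = 121.26 minutes, the level fell by a factor of 17.9/1.1 ≈ 16.273.
n = log₂(16.273) ≈ 4.0244 half-lives, so t½ = 121.26/4.0244 ≈ 30.131 minutes.
From t = 130 to t = 163: 1.1 × (1/2)^((163−130)/30.131) ≈ 0.51488 nmol/L.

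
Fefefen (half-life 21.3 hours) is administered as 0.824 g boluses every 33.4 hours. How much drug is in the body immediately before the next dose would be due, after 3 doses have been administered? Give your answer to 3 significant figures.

The 3 doses were given 100.2, 66.8, 33.4 hours ago.
Total = 0.824·(1/2)^(100.2/21.3) + 0.824·(1/2)^(66.8/21.3) + 0.824·(1/2)^(33.4/21.3)
      = 0.031609 + 0.093724 + 0.2779 ≈ 0.40323 g.

0.403 g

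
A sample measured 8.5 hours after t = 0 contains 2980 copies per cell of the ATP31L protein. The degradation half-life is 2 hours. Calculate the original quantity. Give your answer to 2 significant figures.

Number of half-lives elapsed: n = 8.5/2 ≈ 4.25.
A₀ = A × 2^n = 2980 × 2^4.25 = 2980 × 19.027 ≈ 56701 copies per cell.

57000 copies per cell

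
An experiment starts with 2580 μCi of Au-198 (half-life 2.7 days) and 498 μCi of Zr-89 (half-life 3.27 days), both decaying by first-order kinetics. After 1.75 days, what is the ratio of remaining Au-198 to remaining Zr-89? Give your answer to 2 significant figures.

Au-198: 2580 × (1/2)^(1.75/2.7) = 2580 × (1/2)^0.64815 ≈ 1646.3 μCi.
Zr-89: 498 × (1/2)^(1.75/3.27) = 498 × (1/2)^0.53517 ≈ 343.66 μCi.
Ratio ≈ 1646.3 / 343.66 ≈ 4.7905.

4.8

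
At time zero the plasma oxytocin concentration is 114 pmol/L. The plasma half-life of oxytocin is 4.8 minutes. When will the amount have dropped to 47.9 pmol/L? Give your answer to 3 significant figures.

Fraction remaining = 47.9/114 ≈ 0.42018.
n = log₂(114/47.9) = ln(2.38)/ln 2 ≈ 1.2509 half-lives.
t = n × t½ = 1.2509 × 4.8 ≈ 6.0045 minutes.

6.00 minutes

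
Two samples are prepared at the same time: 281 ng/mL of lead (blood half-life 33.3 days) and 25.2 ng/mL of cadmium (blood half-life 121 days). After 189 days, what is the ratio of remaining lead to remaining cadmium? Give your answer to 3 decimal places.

0.644

lead: 281 × (1/2)^(189/33.3) = 281 × (1/2)^5.6757 ≈ 5.4974 ng/mL.
cadmium: 25.2 × (1/2)^(189/121) = 25.2 × (1/2)^1.562 ≈ 8.5349 ng/mL.
Ratio ≈ 5.4974 / 8.5349 ≈ 0.64411.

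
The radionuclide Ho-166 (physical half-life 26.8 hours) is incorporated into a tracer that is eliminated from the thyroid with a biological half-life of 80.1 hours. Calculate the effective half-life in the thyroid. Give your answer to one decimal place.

1/t_eff = 1/t_phys + 1/t_biol = 1/26.8 + 1/80.1 = 0.049798 per hour.
t_eff = 26.8 × 80.1 / (26.8 + 80.1) ≈ 20.081 hours.

20.1 hours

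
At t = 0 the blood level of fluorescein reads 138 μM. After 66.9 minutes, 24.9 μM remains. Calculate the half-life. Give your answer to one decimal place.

A/A₀ = 24.9/138 ≈ 0.18043.
n = log₂(5.5422) ≈ 2.4705 half-lives elapsed in 66.9 minutes.
t½ = 66.9/2.4705 ≈ 27.08 minutes.

27.1 minutes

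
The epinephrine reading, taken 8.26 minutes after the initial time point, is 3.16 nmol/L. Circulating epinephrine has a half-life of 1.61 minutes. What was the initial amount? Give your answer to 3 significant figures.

111 nmol/L

Number of half-lives elapsed: n = 8.26/1.61 ≈ 5.1304.
A₀ = A × 2^n = 3.16 × 2^5.1304 = 3.16 × 35.028 ≈ 110.69 nmol/L.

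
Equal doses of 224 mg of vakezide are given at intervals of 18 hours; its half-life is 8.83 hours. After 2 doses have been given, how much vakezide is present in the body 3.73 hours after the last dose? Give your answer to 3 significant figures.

208 mg

The 2 doses were given 21.73, 3.73 hours ago.
Total = 224·(1/2)^(21.73/8.83) + 224·(1/2)^(3.73/8.83)
      = 40.685 + 167.14 ≈ 207.83 mg.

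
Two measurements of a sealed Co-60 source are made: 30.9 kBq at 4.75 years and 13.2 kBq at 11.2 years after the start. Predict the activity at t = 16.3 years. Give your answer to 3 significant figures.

Over Δt = 11.2 − 4.75 = 6.45 years, the level fell by a factor of 30.9/13.2 ≈ 2.3409.
n = log₂(2.3409) ≈ 1.2271 half-lives, so t½ = 6.45/1.2271 ≈ 5.2564 years.
From t = 11.2 to t = 16.3: 13.2 × (1/2)^((16.3−11.2)/5.2564) ≈ 6.7376 kBq.

6.74 kBq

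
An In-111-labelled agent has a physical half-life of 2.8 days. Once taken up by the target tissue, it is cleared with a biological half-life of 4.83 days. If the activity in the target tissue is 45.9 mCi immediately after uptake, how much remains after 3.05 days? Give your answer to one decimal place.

13.9 mCi

1/t_eff = 1/t_phys + 1/t_biol = 1/2.8 + 1/4.83 = 0.56418 per day.
t_eff = 2.8 × 4.83 / (2.8 + 4.83) ≈ 1.7725 days.
Remaining = 45.9 × (1/2)^(3.05/1.7725) = 45.9 × (1/2)^1.7208 ≈ 13.926 mCi.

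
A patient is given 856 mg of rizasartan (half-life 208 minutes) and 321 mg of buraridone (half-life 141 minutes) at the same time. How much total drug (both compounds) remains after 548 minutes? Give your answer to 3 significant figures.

rizasartan: 856 × (1/2)^(548/208) = 856 × (1/2)^2.6346 ≈ 137.84 mg.
buraridone: 321 × (1/2)^(548/141) = 321 × (1/2)^3.8865 ≈ 21.704 mg.
Total = 137.84 + 21.704 ≈ 159.54 mg.

160 mg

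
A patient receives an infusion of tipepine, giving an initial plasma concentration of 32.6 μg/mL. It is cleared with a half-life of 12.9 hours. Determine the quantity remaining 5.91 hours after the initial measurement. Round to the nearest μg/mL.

24 μg/mL

Number of half-lives: n = 5.91/12.9 ≈ 0.45814.
Remaining = 32.6 × (1/2)^0.45814 = 32.6 × 0.72792 ≈ 23.73 μg/mL.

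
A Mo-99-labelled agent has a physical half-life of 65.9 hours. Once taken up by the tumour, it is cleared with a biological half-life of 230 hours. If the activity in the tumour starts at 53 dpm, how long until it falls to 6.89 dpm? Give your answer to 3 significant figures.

1/t_eff = 1/t_phys + 1/t_biol = 1/65.9 + 1/230 = 0.019522 per hour.
t_eff = 65.9 × 230 / (65.9 + 230) ≈ 51.223 hours.
n = log₂(53/6.89) ≈ 2.9434; t = 2.9434 × 51.223 ≈ 150.77 hours.

151 hours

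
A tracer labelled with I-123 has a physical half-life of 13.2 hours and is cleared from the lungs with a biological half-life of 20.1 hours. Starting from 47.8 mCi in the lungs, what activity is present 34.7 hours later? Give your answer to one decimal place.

2.3 mCi

1/t_eff = 1/t_phys + 1/t_biol = 1/13.2 + 1/20.1 = 0.12551 per hour.
t_eff = 13.2 × 20.1 / (13.2 + 20.1) ≈ 7.9676 hours.
Remaining = 47.8 × (1/2)^(34.7/7.9676) = 47.8 × (1/2)^4.3552 ≈ 2.3356 mCi.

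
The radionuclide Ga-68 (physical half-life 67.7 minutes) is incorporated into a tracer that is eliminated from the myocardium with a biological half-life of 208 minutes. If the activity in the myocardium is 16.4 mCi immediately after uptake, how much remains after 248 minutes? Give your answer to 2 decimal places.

0.57 mCi

1/t_eff = 1/t_phys + 1/t_biol = 1/67.7 + 1/208 = 0.019579 per minute.
t_eff = 67.7 × 208 / (67.7 + 208) ≈ 51.076 minutes.
Remaining = 16.4 × (1/2)^(248/51.076) = 16.4 × (1/2)^4.8555 ≈ 0.56648 mCi.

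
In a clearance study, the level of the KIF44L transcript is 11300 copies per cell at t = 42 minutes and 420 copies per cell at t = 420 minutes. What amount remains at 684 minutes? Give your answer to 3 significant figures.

42.1 copies per cell

Over Δt = 420 − 42 = 378 minutes, the level fell by a factor of 11300/420 ≈ 26.905.
n = log₂(26.905) ≈ 4.7498 half-lives, so t½ = 378/4.7498 ≈ 79.582 minutes.
From t = 420 to t = 684: 420 × (1/2)^((684−420)/79.582) ≈ 42.135 copies per cell.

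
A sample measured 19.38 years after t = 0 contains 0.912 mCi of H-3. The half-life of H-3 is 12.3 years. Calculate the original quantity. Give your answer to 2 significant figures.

Number of half-lives elapsed: n = 19.38/12.3 ≈ 1.5756.
A₀ = A × 2^n = 0.912 × 2^1.5756 = 0.912 × 2.9806 ≈ 2.7183 mCi.

2.7 mCi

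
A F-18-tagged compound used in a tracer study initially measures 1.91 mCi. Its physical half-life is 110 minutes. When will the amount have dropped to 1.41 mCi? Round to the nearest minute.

48 minutes

Fraction remaining = 1.41/1.91 ≈ 0.73822.
n = log₂(1.91/1.41) = ln(1.3546)/ln 2 ≈ 0.43788 half-lives.
t = n × t½ = 0.43788 × 110 ≈ 48.167 minutes.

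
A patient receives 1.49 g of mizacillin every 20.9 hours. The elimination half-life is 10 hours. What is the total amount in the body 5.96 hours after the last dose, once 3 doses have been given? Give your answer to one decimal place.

1.3 g

The 3 doses were given 47.76, 26.86, 5.96 hours ago.
Total = 1.49·(1/2)^(47.76/10) + 1.49·(1/2)^(26.86/10) + 1.49·(1/2)^(5.96/10)
      = 0.054383 + 0.23154 + 0.98576 ≈ 1.2717 g.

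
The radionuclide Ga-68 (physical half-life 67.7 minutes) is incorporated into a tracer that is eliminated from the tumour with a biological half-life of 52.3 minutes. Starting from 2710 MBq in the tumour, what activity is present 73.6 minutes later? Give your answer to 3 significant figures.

481 MBq

1/t_eff = 1/t_phys + 1/t_biol = 1/67.7 + 1/52.3 = 0.033892 per minute.
t_eff = 67.7 × 52.3 / (67.7 + 52.3) ≈ 29.506 minutes.
Remaining = 2710 × (1/2)^(73.6/29.506) = 2710 × (1/2)^2.4944 ≈ 480.92 MBq.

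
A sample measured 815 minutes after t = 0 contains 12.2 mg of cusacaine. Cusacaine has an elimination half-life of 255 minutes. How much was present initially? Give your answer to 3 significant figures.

112 mg

Number of half-lives elapsed: n = 815/255 ≈ 3.1961.
A₀ = A × 2^n = 12.2 × 2^3.1961 = 12.2 × 9.1646 ≈ 111.81 mg.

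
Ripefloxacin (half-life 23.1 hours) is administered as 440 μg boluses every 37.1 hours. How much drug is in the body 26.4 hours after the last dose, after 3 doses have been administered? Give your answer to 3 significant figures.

286 μg

The 3 doses were given 100.6, 63.5, 26.4 hours ago.
Total = 440·(1/2)^(100.6/23.1) + 440·(1/2)^(63.5/23.1) + 440·(1/2)^(26.4/23.1)
      = 21.502 + 65.455 + 199.26 ≈ 286.22 μg.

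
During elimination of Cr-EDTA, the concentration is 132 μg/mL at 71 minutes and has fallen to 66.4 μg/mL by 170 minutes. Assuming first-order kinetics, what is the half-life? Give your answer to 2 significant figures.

100 minutes

Over Δt = 170 − 71 = 99 minutes, the level fell by a factor of 132/66.4 ≈ 1.988.
n = log₂(1.988) ≈ 0.99128 half-lives, so t½ = 99/0.99128 ≈ 99.871 minutes.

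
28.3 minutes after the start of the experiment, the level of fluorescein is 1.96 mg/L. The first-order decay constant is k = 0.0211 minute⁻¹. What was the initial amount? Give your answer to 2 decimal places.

t½ = ln 2 / k = 0.69315 / 0.0211 ≈ 32.851 minutes.
Number of half-lives elapsed: n = 28.3/32.851 ≈ 0.86148.
A₀ = A × 2^n = 1.96 × 2^0.86148 = 1.96 × 1.8169 ≈ 3.5611 mg/L.

3.56 mg/L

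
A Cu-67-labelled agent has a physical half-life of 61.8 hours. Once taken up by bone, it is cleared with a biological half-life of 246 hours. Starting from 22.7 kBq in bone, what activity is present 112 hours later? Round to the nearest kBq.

5 kBq

1/t_eff = 1/t_phys + 1/t_biol = 1/61.8 + 1/246 = 0.020246 per hour.
t_eff = 61.8 × 246 / (61.8 + 246) ≈ 49.392 hours.
Remaining = 22.7 × (1/2)^(112/49.392) = 22.7 × (1/2)^2.2676 ≈ 4.7143 kBq.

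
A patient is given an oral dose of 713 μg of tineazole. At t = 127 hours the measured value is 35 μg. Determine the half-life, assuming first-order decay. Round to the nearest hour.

29 hours

A/A₀ = 35/713 ≈ 0.049088.
n = log₂(20.371) ≈ 4.3485 half-lives elapsed in 127 hours.
t½ = 127/4.3485 ≈ 29.206 hours.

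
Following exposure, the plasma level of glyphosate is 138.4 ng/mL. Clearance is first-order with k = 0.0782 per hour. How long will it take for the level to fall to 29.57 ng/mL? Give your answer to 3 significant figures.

t½ = ln 2 / k = 0.69315 / 0.0782 ≈ 8.8638 hours.
Fraction remaining = 29.57/138.4 ≈ 0.21366.
n = log₂(138.4/29.57) = ln(4.6804)/ln 2 ≈ 2.2266 half-lives.
t = n × t½ = 2.2266 × 8.8638 ≈ 19.736 hours.

19.7 hours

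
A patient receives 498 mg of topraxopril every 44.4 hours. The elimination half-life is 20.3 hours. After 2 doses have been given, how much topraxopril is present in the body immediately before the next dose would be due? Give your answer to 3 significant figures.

The 2 doses were given 88.8, 44.4 hours ago.
Total = 498·(1/2)^(88.8/20.3) + 498·(1/2)^(44.4/20.3)
      = 24.011 + 109.35 ≈ 133.36 mg.

133 mg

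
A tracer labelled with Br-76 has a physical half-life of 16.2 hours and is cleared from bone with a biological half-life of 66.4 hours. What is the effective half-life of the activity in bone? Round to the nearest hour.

13 hours

1/t_eff = 1/t_phys + 1/t_biol = 1/16.2 + 1/66.4 = 0.076789 per hour.
t_eff = 16.2 × 66.4 / (16.2 + 66.4) ≈ 13.023 hours.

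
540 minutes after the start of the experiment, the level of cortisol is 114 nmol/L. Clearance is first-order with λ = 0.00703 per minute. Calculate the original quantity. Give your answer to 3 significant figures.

t½ = ln 2 / λ = 0.69315 / 0.00703 ≈ 98.598 minutes.
Number of half-lives elapsed: n = 540/98.598 ≈ 5.4768.
A₀ = A × 2^n = 114 × 2^5.4768 = 114 × 44.532 ≈ 5076.6 nmol/L.

5080 nmol/L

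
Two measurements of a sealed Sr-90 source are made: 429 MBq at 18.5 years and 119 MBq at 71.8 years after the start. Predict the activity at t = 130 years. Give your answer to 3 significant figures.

29.3 MBq

Over Δt = 71.8 − 18.5 = 53.3 years, the level fell by a factor of 429/119 ≈ 3.605.
n = log₂(3.605) ≈ 1.85 half-lives, so t½ = 53.3/1.85 ≈ 28.811 years.
From t = 71.8 to t = 130: 119 × (1/2)^((130−71.8)/28.811) ≈ 29.339 MBq.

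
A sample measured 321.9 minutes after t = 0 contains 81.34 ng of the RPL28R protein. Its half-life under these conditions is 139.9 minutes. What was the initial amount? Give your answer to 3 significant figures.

Number of half-lives elapsed: n = 321.9/139.9 ≈ 2.3009.
A₀ = A × 2^n = 81.34 × 2^2.3009 = 81.34 × 4.9278 ≈ 400.82 ng.

401 ng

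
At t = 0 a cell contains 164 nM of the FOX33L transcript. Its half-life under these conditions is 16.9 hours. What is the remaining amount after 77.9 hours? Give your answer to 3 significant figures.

6.72 nM

Number of half-lives: n = 77.9/16.9 ≈ 4.6095.
Remaining = 164 × (1/2)^4.6095 = 164 × 0.040965 ≈ 6.7182 nM.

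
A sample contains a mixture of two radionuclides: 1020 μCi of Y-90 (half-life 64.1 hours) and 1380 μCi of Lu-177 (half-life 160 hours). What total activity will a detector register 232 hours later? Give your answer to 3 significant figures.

Y-90: 1020 × (1/2)^(232/64.1) = 1020 × (1/2)^3.6193 ≈ 82.998 μCi.
Lu-177: 1380 × (1/2)^(232/160) = 1380 × (1/2)^1.45 ≈ 505.11 μCi.
Total = 82.998 + 505.11 ≈ 588.11 μCi.

588 μCi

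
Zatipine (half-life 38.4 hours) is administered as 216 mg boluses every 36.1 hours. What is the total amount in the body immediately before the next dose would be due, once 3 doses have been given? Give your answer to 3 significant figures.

202 mg

The 3 doses were given 108.3, 72.2, 36.1 hours ago.
Total = 216·(1/2)^(108.3/38.4) + 216·(1/2)^(72.2/38.4) + 216·(1/2)^(36.1/38.4)
      = 30.581 + 58.675 + 112.58 ≈ 201.83 mg.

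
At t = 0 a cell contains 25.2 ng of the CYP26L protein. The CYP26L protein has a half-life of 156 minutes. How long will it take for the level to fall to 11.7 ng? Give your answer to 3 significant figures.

Fraction remaining = 11.7/25.2 ≈ 0.46429.
n = log₂(25.2/11.7) = ln(2.1538)/ln 2 ≈ 1.1069 half-lives.
t = n × t½ = 1.1069 × 156 ≈ 172.68 minutes.

173 minutes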